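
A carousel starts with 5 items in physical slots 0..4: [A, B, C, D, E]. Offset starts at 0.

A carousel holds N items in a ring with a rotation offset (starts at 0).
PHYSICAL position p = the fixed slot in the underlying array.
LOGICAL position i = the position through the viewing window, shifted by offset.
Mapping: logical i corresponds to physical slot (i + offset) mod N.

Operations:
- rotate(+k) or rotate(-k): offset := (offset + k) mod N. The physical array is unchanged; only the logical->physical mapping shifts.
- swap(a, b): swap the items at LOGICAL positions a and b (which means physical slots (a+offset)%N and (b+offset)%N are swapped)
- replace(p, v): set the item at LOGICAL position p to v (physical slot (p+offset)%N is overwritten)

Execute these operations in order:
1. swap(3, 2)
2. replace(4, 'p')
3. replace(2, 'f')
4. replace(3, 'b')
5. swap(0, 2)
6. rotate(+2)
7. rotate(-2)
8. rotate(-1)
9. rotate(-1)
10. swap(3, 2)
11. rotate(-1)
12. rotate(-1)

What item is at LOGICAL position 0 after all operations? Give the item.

Answer: f

Derivation:
After op 1 (swap(3, 2)): offset=0, physical=[A,B,D,C,E], logical=[A,B,D,C,E]
After op 2 (replace(4, 'p')): offset=0, physical=[A,B,D,C,p], logical=[A,B,D,C,p]
After op 3 (replace(2, 'f')): offset=0, physical=[A,B,f,C,p], logical=[A,B,f,C,p]
After op 4 (replace(3, 'b')): offset=0, physical=[A,B,f,b,p], logical=[A,B,f,b,p]
After op 5 (swap(0, 2)): offset=0, physical=[f,B,A,b,p], logical=[f,B,A,b,p]
After op 6 (rotate(+2)): offset=2, physical=[f,B,A,b,p], logical=[A,b,p,f,B]
After op 7 (rotate(-2)): offset=0, physical=[f,B,A,b,p], logical=[f,B,A,b,p]
After op 8 (rotate(-1)): offset=4, physical=[f,B,A,b,p], logical=[p,f,B,A,b]
After op 9 (rotate(-1)): offset=3, physical=[f,B,A,b,p], logical=[b,p,f,B,A]
After op 10 (swap(3, 2)): offset=3, physical=[B,f,A,b,p], logical=[b,p,B,f,A]
After op 11 (rotate(-1)): offset=2, physical=[B,f,A,b,p], logical=[A,b,p,B,f]
After op 12 (rotate(-1)): offset=1, physical=[B,f,A,b,p], logical=[f,A,b,p,B]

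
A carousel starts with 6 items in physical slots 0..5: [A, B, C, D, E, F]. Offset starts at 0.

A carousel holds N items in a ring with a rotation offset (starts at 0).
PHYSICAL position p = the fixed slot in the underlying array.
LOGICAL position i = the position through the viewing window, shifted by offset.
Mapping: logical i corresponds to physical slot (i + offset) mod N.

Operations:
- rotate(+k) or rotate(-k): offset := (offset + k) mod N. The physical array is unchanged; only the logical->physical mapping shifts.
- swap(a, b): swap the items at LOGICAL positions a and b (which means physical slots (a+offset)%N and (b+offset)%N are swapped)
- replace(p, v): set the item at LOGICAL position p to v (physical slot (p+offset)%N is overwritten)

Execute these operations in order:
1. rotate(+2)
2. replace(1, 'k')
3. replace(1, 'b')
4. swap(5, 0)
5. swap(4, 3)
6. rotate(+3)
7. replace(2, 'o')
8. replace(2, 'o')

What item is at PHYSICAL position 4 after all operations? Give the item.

After op 1 (rotate(+2)): offset=2, physical=[A,B,C,D,E,F], logical=[C,D,E,F,A,B]
After op 2 (replace(1, 'k')): offset=2, physical=[A,B,C,k,E,F], logical=[C,k,E,F,A,B]
After op 3 (replace(1, 'b')): offset=2, physical=[A,B,C,b,E,F], logical=[C,b,E,F,A,B]
After op 4 (swap(5, 0)): offset=2, physical=[A,C,B,b,E,F], logical=[B,b,E,F,A,C]
After op 5 (swap(4, 3)): offset=2, physical=[F,C,B,b,E,A], logical=[B,b,E,A,F,C]
After op 6 (rotate(+3)): offset=5, physical=[F,C,B,b,E,A], logical=[A,F,C,B,b,E]
After op 7 (replace(2, 'o')): offset=5, physical=[F,o,B,b,E,A], logical=[A,F,o,B,b,E]
After op 8 (replace(2, 'o')): offset=5, physical=[F,o,B,b,E,A], logical=[A,F,o,B,b,E]

Answer: E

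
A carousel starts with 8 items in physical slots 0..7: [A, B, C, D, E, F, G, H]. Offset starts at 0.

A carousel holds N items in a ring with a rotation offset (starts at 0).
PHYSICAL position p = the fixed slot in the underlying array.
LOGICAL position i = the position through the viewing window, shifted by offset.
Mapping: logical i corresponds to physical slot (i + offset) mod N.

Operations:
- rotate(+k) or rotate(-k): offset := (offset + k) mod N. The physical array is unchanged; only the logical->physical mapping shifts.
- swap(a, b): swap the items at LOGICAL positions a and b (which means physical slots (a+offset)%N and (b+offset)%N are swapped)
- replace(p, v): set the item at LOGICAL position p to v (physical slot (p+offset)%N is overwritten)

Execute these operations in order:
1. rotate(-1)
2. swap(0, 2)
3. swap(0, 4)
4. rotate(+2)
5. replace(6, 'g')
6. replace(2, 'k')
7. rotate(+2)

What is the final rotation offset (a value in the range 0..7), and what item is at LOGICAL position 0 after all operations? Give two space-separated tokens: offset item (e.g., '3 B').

Answer: 3 k

Derivation:
After op 1 (rotate(-1)): offset=7, physical=[A,B,C,D,E,F,G,H], logical=[H,A,B,C,D,E,F,G]
After op 2 (swap(0, 2)): offset=7, physical=[A,H,C,D,E,F,G,B], logical=[B,A,H,C,D,E,F,G]
After op 3 (swap(0, 4)): offset=7, physical=[A,H,C,B,E,F,G,D], logical=[D,A,H,C,B,E,F,G]
After op 4 (rotate(+2)): offset=1, physical=[A,H,C,B,E,F,G,D], logical=[H,C,B,E,F,G,D,A]
After op 5 (replace(6, 'g')): offset=1, physical=[A,H,C,B,E,F,G,g], logical=[H,C,B,E,F,G,g,A]
After op 6 (replace(2, 'k')): offset=1, physical=[A,H,C,k,E,F,G,g], logical=[H,C,k,E,F,G,g,A]
After op 7 (rotate(+2)): offset=3, physical=[A,H,C,k,E,F,G,g], logical=[k,E,F,G,g,A,H,C]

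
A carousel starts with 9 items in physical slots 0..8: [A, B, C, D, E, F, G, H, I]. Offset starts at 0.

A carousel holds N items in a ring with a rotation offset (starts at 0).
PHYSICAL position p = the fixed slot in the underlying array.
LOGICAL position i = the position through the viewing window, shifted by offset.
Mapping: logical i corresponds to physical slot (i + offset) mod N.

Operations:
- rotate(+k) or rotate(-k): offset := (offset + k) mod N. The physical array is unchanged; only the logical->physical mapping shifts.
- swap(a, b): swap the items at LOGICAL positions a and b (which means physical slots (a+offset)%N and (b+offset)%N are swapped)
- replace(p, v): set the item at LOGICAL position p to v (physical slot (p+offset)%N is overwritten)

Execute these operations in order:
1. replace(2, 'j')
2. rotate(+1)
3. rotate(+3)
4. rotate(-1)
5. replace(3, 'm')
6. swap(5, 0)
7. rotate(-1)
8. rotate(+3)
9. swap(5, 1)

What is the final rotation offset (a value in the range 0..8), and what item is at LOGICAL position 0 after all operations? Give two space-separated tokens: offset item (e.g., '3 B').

After op 1 (replace(2, 'j')): offset=0, physical=[A,B,j,D,E,F,G,H,I], logical=[A,B,j,D,E,F,G,H,I]
After op 2 (rotate(+1)): offset=1, physical=[A,B,j,D,E,F,G,H,I], logical=[B,j,D,E,F,G,H,I,A]
After op 3 (rotate(+3)): offset=4, physical=[A,B,j,D,E,F,G,H,I], logical=[E,F,G,H,I,A,B,j,D]
After op 4 (rotate(-1)): offset=3, physical=[A,B,j,D,E,F,G,H,I], logical=[D,E,F,G,H,I,A,B,j]
After op 5 (replace(3, 'm')): offset=3, physical=[A,B,j,D,E,F,m,H,I], logical=[D,E,F,m,H,I,A,B,j]
After op 6 (swap(5, 0)): offset=3, physical=[A,B,j,I,E,F,m,H,D], logical=[I,E,F,m,H,D,A,B,j]
After op 7 (rotate(-1)): offset=2, physical=[A,B,j,I,E,F,m,H,D], logical=[j,I,E,F,m,H,D,A,B]
After op 8 (rotate(+3)): offset=5, physical=[A,B,j,I,E,F,m,H,D], logical=[F,m,H,D,A,B,j,I,E]
After op 9 (swap(5, 1)): offset=5, physical=[A,m,j,I,E,F,B,H,D], logical=[F,B,H,D,A,m,j,I,E]

Answer: 5 F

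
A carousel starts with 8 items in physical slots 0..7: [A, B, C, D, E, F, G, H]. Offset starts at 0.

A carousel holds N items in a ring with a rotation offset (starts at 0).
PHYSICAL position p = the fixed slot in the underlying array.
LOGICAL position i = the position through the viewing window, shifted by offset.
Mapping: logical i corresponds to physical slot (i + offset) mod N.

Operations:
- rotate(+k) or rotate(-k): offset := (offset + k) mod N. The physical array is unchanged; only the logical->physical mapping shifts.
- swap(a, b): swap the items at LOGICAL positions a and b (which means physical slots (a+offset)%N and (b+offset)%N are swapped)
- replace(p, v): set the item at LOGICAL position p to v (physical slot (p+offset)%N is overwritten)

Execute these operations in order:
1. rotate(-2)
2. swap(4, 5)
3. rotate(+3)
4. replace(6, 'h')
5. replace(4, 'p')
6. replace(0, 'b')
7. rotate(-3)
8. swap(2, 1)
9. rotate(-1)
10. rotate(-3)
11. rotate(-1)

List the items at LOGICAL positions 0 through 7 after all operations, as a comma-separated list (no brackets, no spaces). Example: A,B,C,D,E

After op 1 (rotate(-2)): offset=6, physical=[A,B,C,D,E,F,G,H], logical=[G,H,A,B,C,D,E,F]
After op 2 (swap(4, 5)): offset=6, physical=[A,B,D,C,E,F,G,H], logical=[G,H,A,B,D,C,E,F]
After op 3 (rotate(+3)): offset=1, physical=[A,B,D,C,E,F,G,H], logical=[B,D,C,E,F,G,H,A]
After op 4 (replace(6, 'h')): offset=1, physical=[A,B,D,C,E,F,G,h], logical=[B,D,C,E,F,G,h,A]
After op 5 (replace(4, 'p')): offset=1, physical=[A,B,D,C,E,p,G,h], logical=[B,D,C,E,p,G,h,A]
After op 6 (replace(0, 'b')): offset=1, physical=[A,b,D,C,E,p,G,h], logical=[b,D,C,E,p,G,h,A]
After op 7 (rotate(-3)): offset=6, physical=[A,b,D,C,E,p,G,h], logical=[G,h,A,b,D,C,E,p]
After op 8 (swap(2, 1)): offset=6, physical=[h,b,D,C,E,p,G,A], logical=[G,A,h,b,D,C,E,p]
After op 9 (rotate(-1)): offset=5, physical=[h,b,D,C,E,p,G,A], logical=[p,G,A,h,b,D,C,E]
After op 10 (rotate(-3)): offset=2, physical=[h,b,D,C,E,p,G,A], logical=[D,C,E,p,G,A,h,b]
After op 11 (rotate(-1)): offset=1, physical=[h,b,D,C,E,p,G,A], logical=[b,D,C,E,p,G,A,h]

Answer: b,D,C,E,p,G,A,h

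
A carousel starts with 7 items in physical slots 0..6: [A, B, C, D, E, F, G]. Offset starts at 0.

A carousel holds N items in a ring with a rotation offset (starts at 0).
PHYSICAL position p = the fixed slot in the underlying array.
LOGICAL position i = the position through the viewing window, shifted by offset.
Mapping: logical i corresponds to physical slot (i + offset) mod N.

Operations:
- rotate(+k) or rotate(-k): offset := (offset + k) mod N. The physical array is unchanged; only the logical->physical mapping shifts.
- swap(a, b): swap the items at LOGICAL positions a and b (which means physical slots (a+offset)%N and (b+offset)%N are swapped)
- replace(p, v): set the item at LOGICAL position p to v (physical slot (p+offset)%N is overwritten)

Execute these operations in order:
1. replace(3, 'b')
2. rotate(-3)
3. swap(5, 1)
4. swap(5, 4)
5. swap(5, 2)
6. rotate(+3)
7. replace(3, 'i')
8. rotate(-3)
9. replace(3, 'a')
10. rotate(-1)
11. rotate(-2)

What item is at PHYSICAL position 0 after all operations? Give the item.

Answer: a

Derivation:
After op 1 (replace(3, 'b')): offset=0, physical=[A,B,C,b,E,F,G], logical=[A,B,C,b,E,F,G]
After op 2 (rotate(-3)): offset=4, physical=[A,B,C,b,E,F,G], logical=[E,F,G,A,B,C,b]
After op 3 (swap(5, 1)): offset=4, physical=[A,B,F,b,E,C,G], logical=[E,C,G,A,B,F,b]
After op 4 (swap(5, 4)): offset=4, physical=[A,F,B,b,E,C,G], logical=[E,C,G,A,F,B,b]
After op 5 (swap(5, 2)): offset=4, physical=[A,F,G,b,E,C,B], logical=[E,C,B,A,F,G,b]
After op 6 (rotate(+3)): offset=0, physical=[A,F,G,b,E,C,B], logical=[A,F,G,b,E,C,B]
After op 7 (replace(3, 'i')): offset=0, physical=[A,F,G,i,E,C,B], logical=[A,F,G,i,E,C,B]
After op 8 (rotate(-3)): offset=4, physical=[A,F,G,i,E,C,B], logical=[E,C,B,A,F,G,i]
After op 9 (replace(3, 'a')): offset=4, physical=[a,F,G,i,E,C,B], logical=[E,C,B,a,F,G,i]
After op 10 (rotate(-1)): offset=3, physical=[a,F,G,i,E,C,B], logical=[i,E,C,B,a,F,G]
After op 11 (rotate(-2)): offset=1, physical=[a,F,G,i,E,C,B], logical=[F,G,i,E,C,B,a]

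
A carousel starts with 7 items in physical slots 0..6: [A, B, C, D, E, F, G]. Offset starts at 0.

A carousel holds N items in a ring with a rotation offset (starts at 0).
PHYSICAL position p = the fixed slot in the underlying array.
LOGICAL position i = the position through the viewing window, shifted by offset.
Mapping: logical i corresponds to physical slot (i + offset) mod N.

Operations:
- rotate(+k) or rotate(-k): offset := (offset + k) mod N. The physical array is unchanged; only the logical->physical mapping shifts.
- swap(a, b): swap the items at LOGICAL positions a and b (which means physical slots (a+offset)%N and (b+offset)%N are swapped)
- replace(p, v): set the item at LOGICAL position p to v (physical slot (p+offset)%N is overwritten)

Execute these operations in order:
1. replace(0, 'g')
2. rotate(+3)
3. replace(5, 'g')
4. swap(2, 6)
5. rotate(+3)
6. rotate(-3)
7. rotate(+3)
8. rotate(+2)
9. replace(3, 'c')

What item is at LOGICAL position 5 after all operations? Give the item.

Answer: G

Derivation:
After op 1 (replace(0, 'g')): offset=0, physical=[g,B,C,D,E,F,G], logical=[g,B,C,D,E,F,G]
After op 2 (rotate(+3)): offset=3, physical=[g,B,C,D,E,F,G], logical=[D,E,F,G,g,B,C]
After op 3 (replace(5, 'g')): offset=3, physical=[g,g,C,D,E,F,G], logical=[D,E,F,G,g,g,C]
After op 4 (swap(2, 6)): offset=3, physical=[g,g,F,D,E,C,G], logical=[D,E,C,G,g,g,F]
After op 5 (rotate(+3)): offset=6, physical=[g,g,F,D,E,C,G], logical=[G,g,g,F,D,E,C]
After op 6 (rotate(-3)): offset=3, physical=[g,g,F,D,E,C,G], logical=[D,E,C,G,g,g,F]
After op 7 (rotate(+3)): offset=6, physical=[g,g,F,D,E,C,G], logical=[G,g,g,F,D,E,C]
After op 8 (rotate(+2)): offset=1, physical=[g,g,F,D,E,C,G], logical=[g,F,D,E,C,G,g]
After op 9 (replace(3, 'c')): offset=1, physical=[g,g,F,D,c,C,G], logical=[g,F,D,c,C,G,g]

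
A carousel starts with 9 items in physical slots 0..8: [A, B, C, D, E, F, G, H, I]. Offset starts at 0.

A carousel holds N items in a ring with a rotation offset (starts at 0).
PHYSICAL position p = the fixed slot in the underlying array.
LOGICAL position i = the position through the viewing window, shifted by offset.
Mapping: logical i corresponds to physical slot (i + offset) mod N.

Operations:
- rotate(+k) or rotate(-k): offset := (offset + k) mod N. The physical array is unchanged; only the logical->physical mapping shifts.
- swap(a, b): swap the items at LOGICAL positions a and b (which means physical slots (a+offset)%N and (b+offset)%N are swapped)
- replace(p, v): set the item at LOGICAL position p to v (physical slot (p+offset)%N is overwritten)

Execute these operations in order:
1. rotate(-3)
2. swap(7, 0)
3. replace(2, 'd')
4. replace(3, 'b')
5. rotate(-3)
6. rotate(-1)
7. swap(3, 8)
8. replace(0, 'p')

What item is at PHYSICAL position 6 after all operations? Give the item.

Answer: E

Derivation:
After op 1 (rotate(-3)): offset=6, physical=[A,B,C,D,E,F,G,H,I], logical=[G,H,I,A,B,C,D,E,F]
After op 2 (swap(7, 0)): offset=6, physical=[A,B,C,D,G,F,E,H,I], logical=[E,H,I,A,B,C,D,G,F]
After op 3 (replace(2, 'd')): offset=6, physical=[A,B,C,D,G,F,E,H,d], logical=[E,H,d,A,B,C,D,G,F]
After op 4 (replace(3, 'b')): offset=6, physical=[b,B,C,D,G,F,E,H,d], logical=[E,H,d,b,B,C,D,G,F]
After op 5 (rotate(-3)): offset=3, physical=[b,B,C,D,G,F,E,H,d], logical=[D,G,F,E,H,d,b,B,C]
After op 6 (rotate(-1)): offset=2, physical=[b,B,C,D,G,F,E,H,d], logical=[C,D,G,F,E,H,d,b,B]
After op 7 (swap(3, 8)): offset=2, physical=[b,F,C,D,G,B,E,H,d], logical=[C,D,G,B,E,H,d,b,F]
After op 8 (replace(0, 'p')): offset=2, physical=[b,F,p,D,G,B,E,H,d], logical=[p,D,G,B,E,H,d,b,F]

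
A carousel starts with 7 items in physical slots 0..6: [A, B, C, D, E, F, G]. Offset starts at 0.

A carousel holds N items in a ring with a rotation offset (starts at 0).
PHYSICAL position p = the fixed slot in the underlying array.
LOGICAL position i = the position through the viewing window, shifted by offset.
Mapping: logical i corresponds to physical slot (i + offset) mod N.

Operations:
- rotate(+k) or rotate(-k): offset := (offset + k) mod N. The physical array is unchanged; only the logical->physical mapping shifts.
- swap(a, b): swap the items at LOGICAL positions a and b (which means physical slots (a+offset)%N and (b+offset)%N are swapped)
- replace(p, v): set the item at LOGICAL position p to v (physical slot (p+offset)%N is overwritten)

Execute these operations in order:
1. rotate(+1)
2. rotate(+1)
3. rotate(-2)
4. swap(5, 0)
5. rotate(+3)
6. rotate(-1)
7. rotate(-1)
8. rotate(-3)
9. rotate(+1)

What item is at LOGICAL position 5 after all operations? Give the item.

Answer: E

Derivation:
After op 1 (rotate(+1)): offset=1, physical=[A,B,C,D,E,F,G], logical=[B,C,D,E,F,G,A]
After op 2 (rotate(+1)): offset=2, physical=[A,B,C,D,E,F,G], logical=[C,D,E,F,G,A,B]
After op 3 (rotate(-2)): offset=0, physical=[A,B,C,D,E,F,G], logical=[A,B,C,D,E,F,G]
After op 4 (swap(5, 0)): offset=0, physical=[F,B,C,D,E,A,G], logical=[F,B,C,D,E,A,G]
After op 5 (rotate(+3)): offset=3, physical=[F,B,C,D,E,A,G], logical=[D,E,A,G,F,B,C]
After op 6 (rotate(-1)): offset=2, physical=[F,B,C,D,E,A,G], logical=[C,D,E,A,G,F,B]
After op 7 (rotate(-1)): offset=1, physical=[F,B,C,D,E,A,G], logical=[B,C,D,E,A,G,F]
After op 8 (rotate(-3)): offset=5, physical=[F,B,C,D,E,A,G], logical=[A,G,F,B,C,D,E]
After op 9 (rotate(+1)): offset=6, physical=[F,B,C,D,E,A,G], logical=[G,F,B,C,D,E,A]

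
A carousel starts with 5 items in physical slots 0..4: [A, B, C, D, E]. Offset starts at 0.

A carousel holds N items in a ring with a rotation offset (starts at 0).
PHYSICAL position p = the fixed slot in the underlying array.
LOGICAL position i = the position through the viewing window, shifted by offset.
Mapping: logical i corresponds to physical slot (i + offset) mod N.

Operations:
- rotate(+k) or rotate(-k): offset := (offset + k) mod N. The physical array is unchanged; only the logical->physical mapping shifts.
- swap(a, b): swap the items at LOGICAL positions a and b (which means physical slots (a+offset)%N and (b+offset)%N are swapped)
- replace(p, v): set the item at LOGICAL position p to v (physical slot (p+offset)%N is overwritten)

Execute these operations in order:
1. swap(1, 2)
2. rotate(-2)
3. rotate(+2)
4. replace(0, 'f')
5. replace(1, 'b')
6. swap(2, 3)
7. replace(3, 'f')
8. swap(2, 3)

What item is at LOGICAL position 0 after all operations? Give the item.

Answer: f

Derivation:
After op 1 (swap(1, 2)): offset=0, physical=[A,C,B,D,E], logical=[A,C,B,D,E]
After op 2 (rotate(-2)): offset=3, physical=[A,C,B,D,E], logical=[D,E,A,C,B]
After op 3 (rotate(+2)): offset=0, physical=[A,C,B,D,E], logical=[A,C,B,D,E]
After op 4 (replace(0, 'f')): offset=0, physical=[f,C,B,D,E], logical=[f,C,B,D,E]
After op 5 (replace(1, 'b')): offset=0, physical=[f,b,B,D,E], logical=[f,b,B,D,E]
After op 6 (swap(2, 3)): offset=0, physical=[f,b,D,B,E], logical=[f,b,D,B,E]
After op 7 (replace(3, 'f')): offset=0, physical=[f,b,D,f,E], logical=[f,b,D,f,E]
After op 8 (swap(2, 3)): offset=0, physical=[f,b,f,D,E], logical=[f,b,f,D,E]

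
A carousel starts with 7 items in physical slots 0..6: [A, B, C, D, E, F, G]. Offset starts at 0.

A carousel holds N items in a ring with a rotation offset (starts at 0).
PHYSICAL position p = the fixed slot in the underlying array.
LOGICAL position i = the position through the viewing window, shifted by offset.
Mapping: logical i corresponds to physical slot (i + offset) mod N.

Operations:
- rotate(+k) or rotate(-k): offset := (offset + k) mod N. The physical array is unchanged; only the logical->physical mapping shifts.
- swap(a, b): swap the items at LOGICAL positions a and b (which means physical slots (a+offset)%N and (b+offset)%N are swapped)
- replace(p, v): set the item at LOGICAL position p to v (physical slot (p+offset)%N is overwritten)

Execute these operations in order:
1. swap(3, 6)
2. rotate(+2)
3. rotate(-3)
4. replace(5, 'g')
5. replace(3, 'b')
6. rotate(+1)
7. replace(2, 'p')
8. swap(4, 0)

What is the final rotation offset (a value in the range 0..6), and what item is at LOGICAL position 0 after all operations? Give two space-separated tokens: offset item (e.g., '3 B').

After op 1 (swap(3, 6)): offset=0, physical=[A,B,C,G,E,F,D], logical=[A,B,C,G,E,F,D]
After op 2 (rotate(+2)): offset=2, physical=[A,B,C,G,E,F,D], logical=[C,G,E,F,D,A,B]
After op 3 (rotate(-3)): offset=6, physical=[A,B,C,G,E,F,D], logical=[D,A,B,C,G,E,F]
After op 4 (replace(5, 'g')): offset=6, physical=[A,B,C,G,g,F,D], logical=[D,A,B,C,G,g,F]
After op 5 (replace(3, 'b')): offset=6, physical=[A,B,b,G,g,F,D], logical=[D,A,B,b,G,g,F]
After op 6 (rotate(+1)): offset=0, physical=[A,B,b,G,g,F,D], logical=[A,B,b,G,g,F,D]
After op 7 (replace(2, 'p')): offset=0, physical=[A,B,p,G,g,F,D], logical=[A,B,p,G,g,F,D]
After op 8 (swap(4, 0)): offset=0, physical=[g,B,p,G,A,F,D], logical=[g,B,p,G,A,F,D]

Answer: 0 g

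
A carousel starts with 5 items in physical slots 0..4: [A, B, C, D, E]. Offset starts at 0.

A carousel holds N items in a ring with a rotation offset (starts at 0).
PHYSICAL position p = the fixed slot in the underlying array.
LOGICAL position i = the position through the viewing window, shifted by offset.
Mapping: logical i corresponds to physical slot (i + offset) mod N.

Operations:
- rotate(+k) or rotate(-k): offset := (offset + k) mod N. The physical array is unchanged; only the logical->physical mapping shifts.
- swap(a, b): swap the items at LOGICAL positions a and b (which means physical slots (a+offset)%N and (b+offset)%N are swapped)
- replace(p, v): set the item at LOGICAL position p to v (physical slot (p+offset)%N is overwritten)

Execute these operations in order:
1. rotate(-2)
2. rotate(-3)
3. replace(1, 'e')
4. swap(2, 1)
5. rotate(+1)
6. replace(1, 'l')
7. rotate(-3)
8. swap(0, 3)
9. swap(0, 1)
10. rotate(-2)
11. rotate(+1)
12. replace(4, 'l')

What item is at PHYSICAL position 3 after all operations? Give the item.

Answer: E

Derivation:
After op 1 (rotate(-2)): offset=3, physical=[A,B,C,D,E], logical=[D,E,A,B,C]
After op 2 (rotate(-3)): offset=0, physical=[A,B,C,D,E], logical=[A,B,C,D,E]
After op 3 (replace(1, 'e')): offset=0, physical=[A,e,C,D,E], logical=[A,e,C,D,E]
After op 4 (swap(2, 1)): offset=0, physical=[A,C,e,D,E], logical=[A,C,e,D,E]
After op 5 (rotate(+1)): offset=1, physical=[A,C,e,D,E], logical=[C,e,D,E,A]
After op 6 (replace(1, 'l')): offset=1, physical=[A,C,l,D,E], logical=[C,l,D,E,A]
After op 7 (rotate(-3)): offset=3, physical=[A,C,l,D,E], logical=[D,E,A,C,l]
After op 8 (swap(0, 3)): offset=3, physical=[A,D,l,C,E], logical=[C,E,A,D,l]
After op 9 (swap(0, 1)): offset=3, physical=[A,D,l,E,C], logical=[E,C,A,D,l]
After op 10 (rotate(-2)): offset=1, physical=[A,D,l,E,C], logical=[D,l,E,C,A]
After op 11 (rotate(+1)): offset=2, physical=[A,D,l,E,C], logical=[l,E,C,A,D]
After op 12 (replace(4, 'l')): offset=2, physical=[A,l,l,E,C], logical=[l,E,C,A,l]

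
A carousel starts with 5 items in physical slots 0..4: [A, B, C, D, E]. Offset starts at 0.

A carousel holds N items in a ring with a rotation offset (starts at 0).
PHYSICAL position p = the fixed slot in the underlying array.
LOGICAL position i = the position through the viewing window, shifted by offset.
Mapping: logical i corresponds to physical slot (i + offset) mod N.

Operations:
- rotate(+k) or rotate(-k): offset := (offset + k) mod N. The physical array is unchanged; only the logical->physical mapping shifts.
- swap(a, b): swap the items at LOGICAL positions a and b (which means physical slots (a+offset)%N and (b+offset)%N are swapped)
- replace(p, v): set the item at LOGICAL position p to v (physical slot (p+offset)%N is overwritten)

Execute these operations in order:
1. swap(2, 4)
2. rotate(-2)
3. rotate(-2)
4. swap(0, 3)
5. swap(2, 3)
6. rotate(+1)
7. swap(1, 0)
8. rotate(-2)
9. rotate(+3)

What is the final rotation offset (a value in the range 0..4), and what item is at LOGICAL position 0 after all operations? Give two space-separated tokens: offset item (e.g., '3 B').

After op 1 (swap(2, 4)): offset=0, physical=[A,B,E,D,C], logical=[A,B,E,D,C]
After op 2 (rotate(-2)): offset=3, physical=[A,B,E,D,C], logical=[D,C,A,B,E]
After op 3 (rotate(-2)): offset=1, physical=[A,B,E,D,C], logical=[B,E,D,C,A]
After op 4 (swap(0, 3)): offset=1, physical=[A,C,E,D,B], logical=[C,E,D,B,A]
After op 5 (swap(2, 3)): offset=1, physical=[A,C,E,B,D], logical=[C,E,B,D,A]
After op 6 (rotate(+1)): offset=2, physical=[A,C,E,B,D], logical=[E,B,D,A,C]
After op 7 (swap(1, 0)): offset=2, physical=[A,C,B,E,D], logical=[B,E,D,A,C]
After op 8 (rotate(-2)): offset=0, physical=[A,C,B,E,D], logical=[A,C,B,E,D]
After op 9 (rotate(+3)): offset=3, physical=[A,C,B,E,D], logical=[E,D,A,C,B]

Answer: 3 E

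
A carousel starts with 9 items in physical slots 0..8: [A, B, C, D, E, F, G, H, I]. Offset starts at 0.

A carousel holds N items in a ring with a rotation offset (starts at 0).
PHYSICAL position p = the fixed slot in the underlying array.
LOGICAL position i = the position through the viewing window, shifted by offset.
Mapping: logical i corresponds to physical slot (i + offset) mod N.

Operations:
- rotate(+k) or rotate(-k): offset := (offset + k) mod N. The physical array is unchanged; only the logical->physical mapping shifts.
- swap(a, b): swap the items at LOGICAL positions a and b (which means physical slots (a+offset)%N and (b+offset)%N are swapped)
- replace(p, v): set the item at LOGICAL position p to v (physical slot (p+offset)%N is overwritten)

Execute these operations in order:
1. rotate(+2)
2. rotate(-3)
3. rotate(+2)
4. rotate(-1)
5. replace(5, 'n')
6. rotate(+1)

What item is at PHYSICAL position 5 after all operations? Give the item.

After op 1 (rotate(+2)): offset=2, physical=[A,B,C,D,E,F,G,H,I], logical=[C,D,E,F,G,H,I,A,B]
After op 2 (rotate(-3)): offset=8, physical=[A,B,C,D,E,F,G,H,I], logical=[I,A,B,C,D,E,F,G,H]
After op 3 (rotate(+2)): offset=1, physical=[A,B,C,D,E,F,G,H,I], logical=[B,C,D,E,F,G,H,I,A]
After op 4 (rotate(-1)): offset=0, physical=[A,B,C,D,E,F,G,H,I], logical=[A,B,C,D,E,F,G,H,I]
After op 5 (replace(5, 'n')): offset=0, physical=[A,B,C,D,E,n,G,H,I], logical=[A,B,C,D,E,n,G,H,I]
After op 6 (rotate(+1)): offset=1, physical=[A,B,C,D,E,n,G,H,I], logical=[B,C,D,E,n,G,H,I,A]

Answer: n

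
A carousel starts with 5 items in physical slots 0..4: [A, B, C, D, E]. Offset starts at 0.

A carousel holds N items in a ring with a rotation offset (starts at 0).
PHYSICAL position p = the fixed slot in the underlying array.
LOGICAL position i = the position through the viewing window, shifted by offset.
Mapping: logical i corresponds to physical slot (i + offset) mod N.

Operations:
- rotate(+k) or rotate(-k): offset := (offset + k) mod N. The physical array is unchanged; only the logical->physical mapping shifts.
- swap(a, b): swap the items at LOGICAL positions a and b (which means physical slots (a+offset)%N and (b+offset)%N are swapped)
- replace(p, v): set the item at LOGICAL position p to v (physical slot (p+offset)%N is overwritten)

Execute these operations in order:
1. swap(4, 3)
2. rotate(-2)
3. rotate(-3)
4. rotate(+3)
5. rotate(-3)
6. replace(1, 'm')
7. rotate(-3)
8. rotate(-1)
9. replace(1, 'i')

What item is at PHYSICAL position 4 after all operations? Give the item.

Answer: D

Derivation:
After op 1 (swap(4, 3)): offset=0, physical=[A,B,C,E,D], logical=[A,B,C,E,D]
After op 2 (rotate(-2)): offset=3, physical=[A,B,C,E,D], logical=[E,D,A,B,C]
After op 3 (rotate(-3)): offset=0, physical=[A,B,C,E,D], logical=[A,B,C,E,D]
After op 4 (rotate(+3)): offset=3, physical=[A,B,C,E,D], logical=[E,D,A,B,C]
After op 5 (rotate(-3)): offset=0, physical=[A,B,C,E,D], logical=[A,B,C,E,D]
After op 6 (replace(1, 'm')): offset=0, physical=[A,m,C,E,D], logical=[A,m,C,E,D]
After op 7 (rotate(-3)): offset=2, physical=[A,m,C,E,D], logical=[C,E,D,A,m]
After op 8 (rotate(-1)): offset=1, physical=[A,m,C,E,D], logical=[m,C,E,D,A]
After op 9 (replace(1, 'i')): offset=1, physical=[A,m,i,E,D], logical=[m,i,E,D,A]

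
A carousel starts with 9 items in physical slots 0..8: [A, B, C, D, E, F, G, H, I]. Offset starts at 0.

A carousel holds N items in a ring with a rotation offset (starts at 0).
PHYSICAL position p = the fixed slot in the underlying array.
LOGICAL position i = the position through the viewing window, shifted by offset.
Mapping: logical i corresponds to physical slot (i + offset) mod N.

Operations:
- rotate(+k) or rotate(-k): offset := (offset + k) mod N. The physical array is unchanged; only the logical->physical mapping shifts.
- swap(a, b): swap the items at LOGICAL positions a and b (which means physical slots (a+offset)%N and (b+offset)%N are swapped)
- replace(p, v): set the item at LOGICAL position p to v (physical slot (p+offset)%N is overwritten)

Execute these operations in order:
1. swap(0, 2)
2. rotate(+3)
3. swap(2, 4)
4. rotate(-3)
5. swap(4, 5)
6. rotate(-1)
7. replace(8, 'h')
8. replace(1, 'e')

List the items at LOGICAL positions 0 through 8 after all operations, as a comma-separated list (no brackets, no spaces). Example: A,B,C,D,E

After op 1 (swap(0, 2)): offset=0, physical=[C,B,A,D,E,F,G,H,I], logical=[C,B,A,D,E,F,G,H,I]
After op 2 (rotate(+3)): offset=3, physical=[C,B,A,D,E,F,G,H,I], logical=[D,E,F,G,H,I,C,B,A]
After op 3 (swap(2, 4)): offset=3, physical=[C,B,A,D,E,H,G,F,I], logical=[D,E,H,G,F,I,C,B,A]
After op 4 (rotate(-3)): offset=0, physical=[C,B,A,D,E,H,G,F,I], logical=[C,B,A,D,E,H,G,F,I]
After op 5 (swap(4, 5)): offset=0, physical=[C,B,A,D,H,E,G,F,I], logical=[C,B,A,D,H,E,G,F,I]
After op 6 (rotate(-1)): offset=8, physical=[C,B,A,D,H,E,G,F,I], logical=[I,C,B,A,D,H,E,G,F]
After op 7 (replace(8, 'h')): offset=8, physical=[C,B,A,D,H,E,G,h,I], logical=[I,C,B,A,D,H,E,G,h]
After op 8 (replace(1, 'e')): offset=8, physical=[e,B,A,D,H,E,G,h,I], logical=[I,e,B,A,D,H,E,G,h]

Answer: I,e,B,A,D,H,E,G,h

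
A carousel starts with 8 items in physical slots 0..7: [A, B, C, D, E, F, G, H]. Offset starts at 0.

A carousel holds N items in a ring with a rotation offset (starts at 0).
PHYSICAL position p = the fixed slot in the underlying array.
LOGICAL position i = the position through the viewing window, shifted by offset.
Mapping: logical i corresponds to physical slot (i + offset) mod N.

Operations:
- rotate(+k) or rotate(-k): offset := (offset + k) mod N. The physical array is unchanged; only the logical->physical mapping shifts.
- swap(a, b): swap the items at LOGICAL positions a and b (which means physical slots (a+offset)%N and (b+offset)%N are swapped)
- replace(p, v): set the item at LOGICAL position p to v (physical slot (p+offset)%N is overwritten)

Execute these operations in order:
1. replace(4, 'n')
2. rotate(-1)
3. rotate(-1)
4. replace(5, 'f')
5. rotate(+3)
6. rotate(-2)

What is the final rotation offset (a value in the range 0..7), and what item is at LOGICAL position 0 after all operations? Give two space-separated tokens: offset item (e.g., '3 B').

Answer: 7 H

Derivation:
After op 1 (replace(4, 'n')): offset=0, physical=[A,B,C,D,n,F,G,H], logical=[A,B,C,D,n,F,G,H]
After op 2 (rotate(-1)): offset=7, physical=[A,B,C,D,n,F,G,H], logical=[H,A,B,C,D,n,F,G]
After op 3 (rotate(-1)): offset=6, physical=[A,B,C,D,n,F,G,H], logical=[G,H,A,B,C,D,n,F]
After op 4 (replace(5, 'f')): offset=6, physical=[A,B,C,f,n,F,G,H], logical=[G,H,A,B,C,f,n,F]
After op 5 (rotate(+3)): offset=1, physical=[A,B,C,f,n,F,G,H], logical=[B,C,f,n,F,G,H,A]
After op 6 (rotate(-2)): offset=7, physical=[A,B,C,f,n,F,G,H], logical=[H,A,B,C,f,n,F,G]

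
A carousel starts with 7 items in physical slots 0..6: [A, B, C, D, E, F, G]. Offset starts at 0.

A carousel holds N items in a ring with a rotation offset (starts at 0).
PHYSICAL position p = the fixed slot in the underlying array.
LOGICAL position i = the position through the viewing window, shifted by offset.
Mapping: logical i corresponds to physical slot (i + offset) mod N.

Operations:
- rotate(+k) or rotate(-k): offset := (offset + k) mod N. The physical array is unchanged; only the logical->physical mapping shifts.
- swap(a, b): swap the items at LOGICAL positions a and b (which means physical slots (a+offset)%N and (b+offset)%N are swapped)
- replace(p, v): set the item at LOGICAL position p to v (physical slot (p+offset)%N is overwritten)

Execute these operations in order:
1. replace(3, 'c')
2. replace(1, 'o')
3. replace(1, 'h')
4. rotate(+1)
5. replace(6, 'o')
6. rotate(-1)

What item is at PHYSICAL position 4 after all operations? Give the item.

After op 1 (replace(3, 'c')): offset=0, physical=[A,B,C,c,E,F,G], logical=[A,B,C,c,E,F,G]
After op 2 (replace(1, 'o')): offset=0, physical=[A,o,C,c,E,F,G], logical=[A,o,C,c,E,F,G]
After op 3 (replace(1, 'h')): offset=0, physical=[A,h,C,c,E,F,G], logical=[A,h,C,c,E,F,G]
After op 4 (rotate(+1)): offset=1, physical=[A,h,C,c,E,F,G], logical=[h,C,c,E,F,G,A]
After op 5 (replace(6, 'o')): offset=1, physical=[o,h,C,c,E,F,G], logical=[h,C,c,E,F,G,o]
After op 6 (rotate(-1)): offset=0, physical=[o,h,C,c,E,F,G], logical=[o,h,C,c,E,F,G]

Answer: E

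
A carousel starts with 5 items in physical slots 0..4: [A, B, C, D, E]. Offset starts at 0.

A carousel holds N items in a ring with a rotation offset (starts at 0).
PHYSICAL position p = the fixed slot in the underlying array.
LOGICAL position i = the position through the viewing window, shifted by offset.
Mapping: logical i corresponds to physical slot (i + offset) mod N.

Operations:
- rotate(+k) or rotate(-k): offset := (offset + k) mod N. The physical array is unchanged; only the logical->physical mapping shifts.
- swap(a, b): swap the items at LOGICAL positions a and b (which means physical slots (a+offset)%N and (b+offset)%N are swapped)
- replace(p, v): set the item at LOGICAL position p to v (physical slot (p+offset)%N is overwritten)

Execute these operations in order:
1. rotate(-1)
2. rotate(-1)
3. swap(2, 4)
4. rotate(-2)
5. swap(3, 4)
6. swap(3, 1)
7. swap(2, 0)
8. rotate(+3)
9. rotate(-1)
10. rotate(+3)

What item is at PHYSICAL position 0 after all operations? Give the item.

After op 1 (rotate(-1)): offset=4, physical=[A,B,C,D,E], logical=[E,A,B,C,D]
After op 2 (rotate(-1)): offset=3, physical=[A,B,C,D,E], logical=[D,E,A,B,C]
After op 3 (swap(2, 4)): offset=3, physical=[C,B,A,D,E], logical=[D,E,C,B,A]
After op 4 (rotate(-2)): offset=1, physical=[C,B,A,D,E], logical=[B,A,D,E,C]
After op 5 (swap(3, 4)): offset=1, physical=[E,B,A,D,C], logical=[B,A,D,C,E]
After op 6 (swap(3, 1)): offset=1, physical=[E,B,C,D,A], logical=[B,C,D,A,E]
After op 7 (swap(2, 0)): offset=1, physical=[E,D,C,B,A], logical=[D,C,B,A,E]
After op 8 (rotate(+3)): offset=4, physical=[E,D,C,B,A], logical=[A,E,D,C,B]
After op 9 (rotate(-1)): offset=3, physical=[E,D,C,B,A], logical=[B,A,E,D,C]
After op 10 (rotate(+3)): offset=1, physical=[E,D,C,B,A], logical=[D,C,B,A,E]

Answer: E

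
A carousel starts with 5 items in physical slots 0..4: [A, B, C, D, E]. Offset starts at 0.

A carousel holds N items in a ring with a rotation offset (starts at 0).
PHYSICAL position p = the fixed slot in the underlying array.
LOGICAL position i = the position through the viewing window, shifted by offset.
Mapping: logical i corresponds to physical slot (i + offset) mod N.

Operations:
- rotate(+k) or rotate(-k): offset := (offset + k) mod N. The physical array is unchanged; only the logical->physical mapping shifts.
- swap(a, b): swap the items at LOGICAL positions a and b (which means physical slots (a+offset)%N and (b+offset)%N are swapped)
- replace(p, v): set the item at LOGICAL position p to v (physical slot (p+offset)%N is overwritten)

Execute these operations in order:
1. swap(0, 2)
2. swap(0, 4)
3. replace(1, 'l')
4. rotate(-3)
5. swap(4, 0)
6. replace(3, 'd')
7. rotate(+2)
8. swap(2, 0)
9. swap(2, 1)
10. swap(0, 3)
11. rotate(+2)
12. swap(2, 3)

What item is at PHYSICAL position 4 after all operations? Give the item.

Answer: D

Derivation:
After op 1 (swap(0, 2)): offset=0, physical=[C,B,A,D,E], logical=[C,B,A,D,E]
After op 2 (swap(0, 4)): offset=0, physical=[E,B,A,D,C], logical=[E,B,A,D,C]
After op 3 (replace(1, 'l')): offset=0, physical=[E,l,A,D,C], logical=[E,l,A,D,C]
After op 4 (rotate(-3)): offset=2, physical=[E,l,A,D,C], logical=[A,D,C,E,l]
After op 5 (swap(4, 0)): offset=2, physical=[E,A,l,D,C], logical=[l,D,C,E,A]
After op 6 (replace(3, 'd')): offset=2, physical=[d,A,l,D,C], logical=[l,D,C,d,A]
After op 7 (rotate(+2)): offset=4, physical=[d,A,l,D,C], logical=[C,d,A,l,D]
After op 8 (swap(2, 0)): offset=4, physical=[d,C,l,D,A], logical=[A,d,C,l,D]
After op 9 (swap(2, 1)): offset=4, physical=[C,d,l,D,A], logical=[A,C,d,l,D]
After op 10 (swap(0, 3)): offset=4, physical=[C,d,A,D,l], logical=[l,C,d,A,D]
After op 11 (rotate(+2)): offset=1, physical=[C,d,A,D,l], logical=[d,A,D,l,C]
After op 12 (swap(2, 3)): offset=1, physical=[C,d,A,l,D], logical=[d,A,l,D,C]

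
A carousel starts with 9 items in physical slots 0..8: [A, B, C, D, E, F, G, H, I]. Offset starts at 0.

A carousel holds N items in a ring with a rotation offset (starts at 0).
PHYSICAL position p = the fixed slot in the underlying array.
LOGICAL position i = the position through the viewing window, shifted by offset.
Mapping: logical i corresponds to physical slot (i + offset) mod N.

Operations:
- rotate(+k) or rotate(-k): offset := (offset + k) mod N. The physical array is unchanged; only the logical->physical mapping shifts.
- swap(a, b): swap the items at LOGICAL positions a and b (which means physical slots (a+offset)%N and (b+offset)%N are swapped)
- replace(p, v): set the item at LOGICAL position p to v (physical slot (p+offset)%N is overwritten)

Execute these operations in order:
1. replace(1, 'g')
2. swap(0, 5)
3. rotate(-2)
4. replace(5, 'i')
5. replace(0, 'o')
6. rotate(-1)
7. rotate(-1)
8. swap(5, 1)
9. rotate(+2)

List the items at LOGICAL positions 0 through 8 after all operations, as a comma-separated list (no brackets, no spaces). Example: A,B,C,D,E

Answer: o,I,F,G,C,i,E,A,g

Derivation:
After op 1 (replace(1, 'g')): offset=0, physical=[A,g,C,D,E,F,G,H,I], logical=[A,g,C,D,E,F,G,H,I]
After op 2 (swap(0, 5)): offset=0, physical=[F,g,C,D,E,A,G,H,I], logical=[F,g,C,D,E,A,G,H,I]
After op 3 (rotate(-2)): offset=7, physical=[F,g,C,D,E,A,G,H,I], logical=[H,I,F,g,C,D,E,A,G]
After op 4 (replace(5, 'i')): offset=7, physical=[F,g,C,i,E,A,G,H,I], logical=[H,I,F,g,C,i,E,A,G]
After op 5 (replace(0, 'o')): offset=7, physical=[F,g,C,i,E,A,G,o,I], logical=[o,I,F,g,C,i,E,A,G]
After op 6 (rotate(-1)): offset=6, physical=[F,g,C,i,E,A,G,o,I], logical=[G,o,I,F,g,C,i,E,A]
After op 7 (rotate(-1)): offset=5, physical=[F,g,C,i,E,A,G,o,I], logical=[A,G,o,I,F,g,C,i,E]
After op 8 (swap(5, 1)): offset=5, physical=[F,G,C,i,E,A,g,o,I], logical=[A,g,o,I,F,G,C,i,E]
After op 9 (rotate(+2)): offset=7, physical=[F,G,C,i,E,A,g,o,I], logical=[o,I,F,G,C,i,E,A,g]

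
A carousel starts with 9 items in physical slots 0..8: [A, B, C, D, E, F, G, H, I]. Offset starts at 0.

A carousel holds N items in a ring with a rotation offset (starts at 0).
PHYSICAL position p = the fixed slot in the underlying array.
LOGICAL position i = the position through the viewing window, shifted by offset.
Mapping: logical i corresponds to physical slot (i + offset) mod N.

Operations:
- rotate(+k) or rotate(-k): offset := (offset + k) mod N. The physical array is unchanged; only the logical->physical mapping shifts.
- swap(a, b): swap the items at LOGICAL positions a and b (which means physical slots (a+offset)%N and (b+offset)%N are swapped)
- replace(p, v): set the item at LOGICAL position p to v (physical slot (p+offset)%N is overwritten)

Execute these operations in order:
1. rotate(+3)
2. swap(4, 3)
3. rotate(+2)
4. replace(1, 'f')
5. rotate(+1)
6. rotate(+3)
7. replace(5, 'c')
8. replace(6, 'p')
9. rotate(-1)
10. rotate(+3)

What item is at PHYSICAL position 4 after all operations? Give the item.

After op 1 (rotate(+3)): offset=3, physical=[A,B,C,D,E,F,G,H,I], logical=[D,E,F,G,H,I,A,B,C]
After op 2 (swap(4, 3)): offset=3, physical=[A,B,C,D,E,F,H,G,I], logical=[D,E,F,H,G,I,A,B,C]
After op 3 (rotate(+2)): offset=5, physical=[A,B,C,D,E,F,H,G,I], logical=[F,H,G,I,A,B,C,D,E]
After op 4 (replace(1, 'f')): offset=5, physical=[A,B,C,D,E,F,f,G,I], logical=[F,f,G,I,A,B,C,D,E]
After op 5 (rotate(+1)): offset=6, physical=[A,B,C,D,E,F,f,G,I], logical=[f,G,I,A,B,C,D,E,F]
After op 6 (rotate(+3)): offset=0, physical=[A,B,C,D,E,F,f,G,I], logical=[A,B,C,D,E,F,f,G,I]
After op 7 (replace(5, 'c')): offset=0, physical=[A,B,C,D,E,c,f,G,I], logical=[A,B,C,D,E,c,f,G,I]
After op 8 (replace(6, 'p')): offset=0, physical=[A,B,C,D,E,c,p,G,I], logical=[A,B,C,D,E,c,p,G,I]
After op 9 (rotate(-1)): offset=8, physical=[A,B,C,D,E,c,p,G,I], logical=[I,A,B,C,D,E,c,p,G]
After op 10 (rotate(+3)): offset=2, physical=[A,B,C,D,E,c,p,G,I], logical=[C,D,E,c,p,G,I,A,B]

Answer: E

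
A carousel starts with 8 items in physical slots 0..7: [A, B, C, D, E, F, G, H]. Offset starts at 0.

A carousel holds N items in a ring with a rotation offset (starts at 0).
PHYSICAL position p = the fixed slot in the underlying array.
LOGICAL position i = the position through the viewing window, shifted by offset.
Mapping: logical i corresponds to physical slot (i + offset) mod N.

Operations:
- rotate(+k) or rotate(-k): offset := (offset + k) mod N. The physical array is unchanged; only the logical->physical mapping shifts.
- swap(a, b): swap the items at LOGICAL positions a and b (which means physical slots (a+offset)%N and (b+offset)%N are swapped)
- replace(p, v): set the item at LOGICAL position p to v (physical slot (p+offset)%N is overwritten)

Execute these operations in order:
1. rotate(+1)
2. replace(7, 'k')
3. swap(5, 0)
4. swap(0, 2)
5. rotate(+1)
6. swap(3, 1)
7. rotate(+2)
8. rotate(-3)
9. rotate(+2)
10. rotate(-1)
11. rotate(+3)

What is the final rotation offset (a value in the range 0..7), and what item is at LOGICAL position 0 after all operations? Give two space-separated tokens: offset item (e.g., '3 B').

After op 1 (rotate(+1)): offset=1, physical=[A,B,C,D,E,F,G,H], logical=[B,C,D,E,F,G,H,A]
After op 2 (replace(7, 'k')): offset=1, physical=[k,B,C,D,E,F,G,H], logical=[B,C,D,E,F,G,H,k]
After op 3 (swap(5, 0)): offset=1, physical=[k,G,C,D,E,F,B,H], logical=[G,C,D,E,F,B,H,k]
After op 4 (swap(0, 2)): offset=1, physical=[k,D,C,G,E,F,B,H], logical=[D,C,G,E,F,B,H,k]
After op 5 (rotate(+1)): offset=2, physical=[k,D,C,G,E,F,B,H], logical=[C,G,E,F,B,H,k,D]
After op 6 (swap(3, 1)): offset=2, physical=[k,D,C,F,E,G,B,H], logical=[C,F,E,G,B,H,k,D]
After op 7 (rotate(+2)): offset=4, physical=[k,D,C,F,E,G,B,H], logical=[E,G,B,H,k,D,C,F]
After op 8 (rotate(-3)): offset=1, physical=[k,D,C,F,E,G,B,H], logical=[D,C,F,E,G,B,H,k]
After op 9 (rotate(+2)): offset=3, physical=[k,D,C,F,E,G,B,H], logical=[F,E,G,B,H,k,D,C]
After op 10 (rotate(-1)): offset=2, physical=[k,D,C,F,E,G,B,H], logical=[C,F,E,G,B,H,k,D]
After op 11 (rotate(+3)): offset=5, physical=[k,D,C,F,E,G,B,H], logical=[G,B,H,k,D,C,F,E]

Answer: 5 G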